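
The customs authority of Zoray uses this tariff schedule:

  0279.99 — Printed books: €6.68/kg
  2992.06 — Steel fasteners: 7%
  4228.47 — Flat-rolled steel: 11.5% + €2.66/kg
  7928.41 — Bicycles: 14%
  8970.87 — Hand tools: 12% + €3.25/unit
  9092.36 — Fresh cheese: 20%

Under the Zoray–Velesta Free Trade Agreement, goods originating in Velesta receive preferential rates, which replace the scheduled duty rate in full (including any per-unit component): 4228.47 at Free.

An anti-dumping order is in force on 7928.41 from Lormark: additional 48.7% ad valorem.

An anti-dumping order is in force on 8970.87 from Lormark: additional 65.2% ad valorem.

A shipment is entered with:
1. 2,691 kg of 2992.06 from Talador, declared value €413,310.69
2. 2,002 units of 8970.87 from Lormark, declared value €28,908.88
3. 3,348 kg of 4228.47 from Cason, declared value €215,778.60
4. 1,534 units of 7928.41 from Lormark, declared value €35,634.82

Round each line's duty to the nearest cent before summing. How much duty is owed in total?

€113,819.16

Line 1 (2992.06, Talador, 2,691 kg, €413,310.69):
Base rate for 2992.06 is 7%.
Duty = €413,310.69 × 7% = €28,931.75.
Line 2 (8970.87, Lormark, 2,002 units, €28,908.88):
Base rate for 8970.87 is 12% + €3.25/unit.
Additional duty on 8970.87 from Lormark: +65.2%. Applied ad valorem rate: 12% + 65.2% = 77.2%.
Duty = €28,908.88 × 77.2% + 2,002 × €3.25 = €28,824.16.
Line 3 (4228.47, Cason, 3,348 kg, €215,778.60):
Base rate for 4228.47 is 11.5% + €2.66/kg.
4228.47 has an FTA preferential rate, but origin Cason is not Velesta; base rate stands.
Duty = €215,778.60 × 11.5% + 3,348 × €2.66 = €33,720.22.
Line 4 (7928.41, Lormark, 1,534 units, €35,634.82):
Base rate for 7928.41 is 14%.
Additional duty on 7928.41 from Lormark: +48.7%. Applied ad valorem rate: 14% + 48.7% = 62.7%.
Duty = €35,634.82 × 62.7% = €22,343.03.
Total = €28,931.75 + €28,824.16 + €33,720.22 + €22,343.03 = €113,819.16.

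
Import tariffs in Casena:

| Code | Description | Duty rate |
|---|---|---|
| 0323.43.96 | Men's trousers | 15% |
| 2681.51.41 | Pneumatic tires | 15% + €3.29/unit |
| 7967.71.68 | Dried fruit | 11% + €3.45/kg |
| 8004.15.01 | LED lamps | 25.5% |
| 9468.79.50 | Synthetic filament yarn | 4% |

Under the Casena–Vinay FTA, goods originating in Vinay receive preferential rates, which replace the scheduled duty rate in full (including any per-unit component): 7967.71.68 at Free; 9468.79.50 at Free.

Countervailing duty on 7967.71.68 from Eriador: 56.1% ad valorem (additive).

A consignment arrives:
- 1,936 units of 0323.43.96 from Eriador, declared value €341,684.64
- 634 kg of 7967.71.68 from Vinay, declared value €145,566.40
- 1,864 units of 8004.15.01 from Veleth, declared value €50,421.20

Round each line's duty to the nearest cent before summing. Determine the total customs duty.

Line 1 (0323.43.96, Eriador, 1,936 units, €341,684.64):
Base rate for 0323.43.96 is 15%.
Duty = €341,684.64 × 15% = €51,252.70.
Line 2 (7967.71.68, Vinay, 634 kg, €145,566.40):
Base rate for 7967.71.68 is 11% + €3.45/kg.
Origin Vinay qualifies under the Casena–Vinay agreement and 7967.71.68 is covered: preferential rate Free applies instead.
The additional-duty order on 7967.71.68 targets Eriador, not Vinay; it does not apply.
Duty = €145,566.40 × 0% = €0.00.
Line 3 (8004.15.01, Veleth, 1,864 units, €50,421.20):
Base rate for 8004.15.01 is 25.5%.
Duty = €50,421.20 × 25.5% = €12,857.41.
Total = €51,252.70 + €0.00 + €12,857.41 = €64,110.11.

€64,110.11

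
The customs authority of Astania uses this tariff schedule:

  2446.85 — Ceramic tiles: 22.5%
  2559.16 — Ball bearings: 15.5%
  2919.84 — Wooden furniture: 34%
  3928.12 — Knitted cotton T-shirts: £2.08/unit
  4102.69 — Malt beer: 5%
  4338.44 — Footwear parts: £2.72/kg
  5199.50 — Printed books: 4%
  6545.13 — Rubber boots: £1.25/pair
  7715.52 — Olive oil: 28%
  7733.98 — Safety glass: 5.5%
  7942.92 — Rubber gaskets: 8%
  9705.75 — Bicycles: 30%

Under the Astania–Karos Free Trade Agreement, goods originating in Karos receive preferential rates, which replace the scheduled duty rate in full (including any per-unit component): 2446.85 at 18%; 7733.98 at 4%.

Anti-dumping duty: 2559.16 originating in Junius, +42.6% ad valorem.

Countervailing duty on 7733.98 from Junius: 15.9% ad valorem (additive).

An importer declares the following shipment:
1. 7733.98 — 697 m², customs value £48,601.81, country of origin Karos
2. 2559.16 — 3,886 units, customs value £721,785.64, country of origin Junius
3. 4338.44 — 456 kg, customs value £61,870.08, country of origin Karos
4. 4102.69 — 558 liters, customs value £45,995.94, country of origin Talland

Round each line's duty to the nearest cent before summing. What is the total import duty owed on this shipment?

Line 1 (7733.98, Karos, 697 m², £48,601.81):
Base rate for 7733.98 is 5.5%.
Origin Karos qualifies under the Astania–Karos agreement and 7733.98 is covered: preferential rate 4% applies instead.
The additional-duty order on 7733.98 targets Junius, not Karos; it does not apply.
Duty = £48,601.81 × 4% = £1,944.07.
Line 2 (2559.16, Junius, 3,886 units, £721,785.64):
Base rate for 2559.16 is 15.5%.
Additional duty on 2559.16 from Junius: +42.6%. Applied ad valorem rate: 15.5% + 42.6% = 58.1%.
Duty = £721,785.64 × 58.1% = £419,357.46.
Line 3 (4338.44, Karos, 456 kg, £61,870.08):
Base rate for 4338.44 is £2.72/kg.
Origin Karos is the FTA partner but 4338.44 is not on the preference list; base rate stands.
Duty = 456 × £2.72 = £1,240.32.
Line 4 (4102.69, Talland, 558 liters, £45,995.94):
Base rate for 4102.69 is 5%.
Duty = £45,995.94 × 5% = £2,299.80.
Total = £1,944.07 + £419,357.46 + £1,240.32 + £2,299.80 = £424,841.65.

£424,841.65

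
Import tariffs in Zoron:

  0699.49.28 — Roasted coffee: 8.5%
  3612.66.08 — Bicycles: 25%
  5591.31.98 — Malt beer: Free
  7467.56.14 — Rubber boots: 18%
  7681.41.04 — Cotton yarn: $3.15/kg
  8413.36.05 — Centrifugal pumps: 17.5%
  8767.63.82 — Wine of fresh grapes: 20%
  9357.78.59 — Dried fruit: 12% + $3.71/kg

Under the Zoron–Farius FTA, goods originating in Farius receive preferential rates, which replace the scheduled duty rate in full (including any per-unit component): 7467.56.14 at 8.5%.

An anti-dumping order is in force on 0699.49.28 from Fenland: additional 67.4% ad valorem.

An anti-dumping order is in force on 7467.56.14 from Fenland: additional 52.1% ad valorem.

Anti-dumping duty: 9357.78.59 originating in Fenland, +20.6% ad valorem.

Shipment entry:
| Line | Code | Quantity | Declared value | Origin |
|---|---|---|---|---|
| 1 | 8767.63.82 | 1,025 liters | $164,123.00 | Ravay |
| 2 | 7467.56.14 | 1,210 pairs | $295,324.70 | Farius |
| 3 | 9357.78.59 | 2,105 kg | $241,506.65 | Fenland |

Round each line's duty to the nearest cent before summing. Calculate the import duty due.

$144,467.92

Line 1 (8767.63.82, Ravay, 1,025 liters, $164,123.00):
Base rate for 8767.63.82 is 20%.
Duty = $164,123.00 × 20% = $32,824.60.
Line 2 (7467.56.14, Farius, 1,210 pairs, $295,324.70):
Base rate for 7467.56.14 is 18%.
Origin Farius qualifies under the Zoron–Farius agreement and 7467.56.14 is covered: preferential rate 8.5% applies instead.
The additional-duty order on 7467.56.14 targets Fenland, not Farius; it does not apply.
Duty = $295,324.70 × 8.5% = $25,102.60.
Line 3 (9357.78.59, Fenland, 2,105 kg, $241,506.65):
Base rate for 9357.78.59 is 12% + $3.71/kg.
Additional duty on 9357.78.59 from Fenland: +20.6%. Applied ad valorem rate: 12% + 20.6% = 32.6%.
Duty = $241,506.65 × 32.6% + 2,105 × $3.71 = $86,540.72.
Total = $32,824.60 + $25,102.60 + $86,540.72 = $144,467.92.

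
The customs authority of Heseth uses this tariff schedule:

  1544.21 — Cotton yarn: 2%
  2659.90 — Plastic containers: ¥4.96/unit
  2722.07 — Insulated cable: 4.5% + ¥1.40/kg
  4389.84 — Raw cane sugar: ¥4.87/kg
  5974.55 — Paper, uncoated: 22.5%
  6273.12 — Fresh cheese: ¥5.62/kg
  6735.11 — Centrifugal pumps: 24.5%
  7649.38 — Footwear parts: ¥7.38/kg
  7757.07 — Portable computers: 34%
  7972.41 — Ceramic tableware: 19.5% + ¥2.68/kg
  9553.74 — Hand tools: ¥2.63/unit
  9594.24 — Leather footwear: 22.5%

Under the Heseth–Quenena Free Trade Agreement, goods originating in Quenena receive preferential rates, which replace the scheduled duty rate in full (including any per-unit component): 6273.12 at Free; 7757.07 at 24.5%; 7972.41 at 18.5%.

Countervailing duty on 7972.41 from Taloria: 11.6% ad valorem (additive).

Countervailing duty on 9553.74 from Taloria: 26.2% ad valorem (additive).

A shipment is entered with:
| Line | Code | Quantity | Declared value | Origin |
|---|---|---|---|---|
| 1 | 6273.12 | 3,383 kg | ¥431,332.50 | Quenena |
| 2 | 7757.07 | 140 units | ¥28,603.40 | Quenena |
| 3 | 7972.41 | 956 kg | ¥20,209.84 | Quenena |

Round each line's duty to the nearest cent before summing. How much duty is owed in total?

¥10,746.65

Line 1 (6273.12, Quenena, 3,383 kg, ¥431,332.50):
Base rate for 6273.12 is ¥5.62/kg.
Origin Quenena qualifies under the Heseth–Quenena agreement and 6273.12 is covered: preferential rate Free applies instead.
Duty = ¥431,332.50 × 0% = ¥0.00.
Line 2 (7757.07, Quenena, 140 units, ¥28,603.40):
Base rate for 7757.07 is 34%.
Origin Quenena qualifies under the Heseth–Quenena agreement and 7757.07 is covered: preferential rate 24.5% applies instead.
Duty = ¥28,603.40 × 24.5% = ¥7,007.83.
Line 3 (7972.41, Quenena, 956 kg, ¥20,209.84):
Base rate for 7972.41 is 19.5% + ¥2.68/kg.
Origin Quenena qualifies under the Heseth–Quenena agreement and 7972.41 is covered: preferential rate 18.5% applies instead.
The additional-duty order on 7972.41 targets Taloria, not Quenena; it does not apply.
Duty = ¥20,209.84 × 18.5% = ¥3,738.82.
Total = ¥0.00 + ¥7,007.83 + ¥3,738.82 = ¥10,746.65.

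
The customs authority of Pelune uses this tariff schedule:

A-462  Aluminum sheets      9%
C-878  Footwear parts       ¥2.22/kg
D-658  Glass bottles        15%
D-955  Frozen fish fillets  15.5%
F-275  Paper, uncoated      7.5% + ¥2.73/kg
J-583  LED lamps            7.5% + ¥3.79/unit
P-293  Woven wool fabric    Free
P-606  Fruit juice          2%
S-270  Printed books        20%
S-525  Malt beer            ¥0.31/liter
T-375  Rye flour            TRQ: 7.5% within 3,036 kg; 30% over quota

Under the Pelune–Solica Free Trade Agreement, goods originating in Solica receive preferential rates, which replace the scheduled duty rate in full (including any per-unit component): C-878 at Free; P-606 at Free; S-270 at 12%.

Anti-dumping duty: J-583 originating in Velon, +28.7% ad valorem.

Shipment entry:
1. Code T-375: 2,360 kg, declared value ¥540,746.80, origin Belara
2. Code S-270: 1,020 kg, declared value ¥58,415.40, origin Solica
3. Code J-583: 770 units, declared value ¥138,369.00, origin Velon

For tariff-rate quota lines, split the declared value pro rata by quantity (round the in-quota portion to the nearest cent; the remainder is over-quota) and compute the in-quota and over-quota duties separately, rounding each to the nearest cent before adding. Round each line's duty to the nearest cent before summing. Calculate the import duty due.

¥100,573.74

Line 1 (T-375, Belara, 2,360 kg, ¥540,746.80):
Code T-375 is under a tariff-rate quota (threshold 3,036 kg). Quantity 2,360 kg is within the quota, so the in-quota rate 7.5% applies to the full value.
Duty = ¥540,746.80 × 7.5% = ¥40,556.01.
Line 2 (S-270, Solica, 1,020 kg, ¥58,415.40):
Base rate for S-270 is 20%.
Origin Solica qualifies under the Pelune–Solica agreement and S-270 is covered: preferential rate 12% applies instead.
Duty = ¥58,415.40 × 12% = ¥7,009.85.
Line 3 (J-583, Velon, 770 units, ¥138,369.00):
Base rate for J-583 is 7.5% + ¥3.79/unit.
Additional duty on J-583 from Velon: +28.7%. Applied ad valorem rate: 7.5% + 28.7% = 36.2%.
Duty = ¥138,369.00 × 36.2% + 770 × ¥3.79 = ¥53,007.88.
Total = ¥40,556.01 + ¥7,009.85 + ¥53,007.88 = ¥100,573.74.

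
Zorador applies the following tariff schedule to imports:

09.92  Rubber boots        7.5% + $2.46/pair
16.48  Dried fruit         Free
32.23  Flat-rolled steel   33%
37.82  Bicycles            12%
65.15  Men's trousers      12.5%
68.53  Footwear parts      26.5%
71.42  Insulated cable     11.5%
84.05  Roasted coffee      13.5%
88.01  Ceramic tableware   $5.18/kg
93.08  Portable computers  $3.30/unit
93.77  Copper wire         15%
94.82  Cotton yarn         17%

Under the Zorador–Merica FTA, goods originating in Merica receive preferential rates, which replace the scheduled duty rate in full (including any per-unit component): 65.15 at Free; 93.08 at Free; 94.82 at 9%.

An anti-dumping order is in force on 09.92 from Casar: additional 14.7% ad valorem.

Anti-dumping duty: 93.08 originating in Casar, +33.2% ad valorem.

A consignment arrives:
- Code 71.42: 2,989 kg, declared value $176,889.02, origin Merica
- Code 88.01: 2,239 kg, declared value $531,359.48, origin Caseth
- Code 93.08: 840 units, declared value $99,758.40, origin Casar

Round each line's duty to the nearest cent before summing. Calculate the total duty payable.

Line 1 (71.42, Merica, 2,989 kg, $176,889.02):
Base rate for 71.42 is 11.5%.
Origin Merica is the FTA partner but 71.42 is not on the preference list; base rate stands.
Duty = $176,889.02 × 11.5% = $20,342.24.
Line 2 (88.01, Caseth, 2,239 kg, $531,359.48):
Base rate for 88.01 is $5.18/kg.
Duty = 2,239 × $5.18 = $11,598.02.
Line 3 (93.08, Casar, 840 units, $99,758.40):
Base rate for 93.08 is $3.30/unit.
93.08 has an FTA preferential rate, but origin Casar is not Merica; base rate stands.
Additional duty on 93.08 from Casar: +33.2% ad valorem. Applied ad valorem rate = 33.2%.
Duty = $99,758.40 × 33.2% + 840 × $3.30 = $35,891.79.
Total = $20,342.24 + $11,598.02 + $35,891.79 = $67,832.05.

$67,832.05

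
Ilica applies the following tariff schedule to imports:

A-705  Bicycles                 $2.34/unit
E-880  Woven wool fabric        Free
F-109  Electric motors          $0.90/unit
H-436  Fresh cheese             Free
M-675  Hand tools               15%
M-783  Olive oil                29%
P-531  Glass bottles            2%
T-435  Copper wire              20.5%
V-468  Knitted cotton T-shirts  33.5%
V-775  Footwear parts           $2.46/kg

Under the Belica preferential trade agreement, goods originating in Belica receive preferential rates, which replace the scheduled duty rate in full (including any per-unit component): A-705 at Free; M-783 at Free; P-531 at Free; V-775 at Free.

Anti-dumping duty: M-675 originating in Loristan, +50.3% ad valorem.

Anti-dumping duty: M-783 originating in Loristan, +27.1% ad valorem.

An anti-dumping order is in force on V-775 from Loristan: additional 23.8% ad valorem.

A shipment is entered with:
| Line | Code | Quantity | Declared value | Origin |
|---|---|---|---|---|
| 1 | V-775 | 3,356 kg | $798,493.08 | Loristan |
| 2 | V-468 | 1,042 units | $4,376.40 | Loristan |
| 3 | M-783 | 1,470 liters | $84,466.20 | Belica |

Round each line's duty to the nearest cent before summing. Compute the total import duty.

$199,763.20

Line 1 (V-775, Loristan, 3,356 kg, $798,493.08):
Base rate for V-775 is $2.46/kg.
V-775 has an FTA preferential rate, but origin Loristan is not Belica; base rate stands.
Additional duty on V-775 from Loristan: +23.8% ad valorem. Applied ad valorem rate = 23.8%.
Duty = $798,493.08 × 23.8% + 3,356 × $2.46 = $198,297.11.
Line 2 (V-468, Loristan, 1,042 units, $4,376.40):
Base rate for V-468 is 33.5%.
Duty = $4,376.40 × 33.5% = $1,466.09.
Line 3 (M-783, Belica, 1,470 liters, $84,466.20):
Base rate for M-783 is 29%.
Origin Belica qualifies under the Ilica–Belica agreement and M-783 is covered: preferential rate Free applies instead.
The additional-duty order on M-783 targets Loristan, not Belica; it does not apply.
Duty = $84,466.20 × 0% = $0.00.
Total = $198,297.11 + $1,466.09 + $0.00 = $199,763.20.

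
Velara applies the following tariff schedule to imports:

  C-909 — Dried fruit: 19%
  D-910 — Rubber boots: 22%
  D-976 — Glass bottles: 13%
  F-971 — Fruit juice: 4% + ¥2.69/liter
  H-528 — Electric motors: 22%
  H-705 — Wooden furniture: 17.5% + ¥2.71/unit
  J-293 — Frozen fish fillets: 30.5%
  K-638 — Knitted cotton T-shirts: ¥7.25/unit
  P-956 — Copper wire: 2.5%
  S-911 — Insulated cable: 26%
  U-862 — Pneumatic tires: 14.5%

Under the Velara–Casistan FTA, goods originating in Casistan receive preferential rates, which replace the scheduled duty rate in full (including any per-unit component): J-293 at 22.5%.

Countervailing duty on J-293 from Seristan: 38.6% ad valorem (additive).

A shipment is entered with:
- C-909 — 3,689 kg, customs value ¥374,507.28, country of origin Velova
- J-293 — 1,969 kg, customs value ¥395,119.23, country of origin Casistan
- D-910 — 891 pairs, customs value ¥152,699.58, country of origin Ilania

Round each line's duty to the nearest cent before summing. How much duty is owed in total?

Line 1 (C-909, Velova, 3,689 kg, ¥374,507.28):
Base rate for C-909 is 19%.
Duty = ¥374,507.28 × 19% = ¥71,156.38.
Line 2 (J-293, Casistan, 1,969 kg, ¥395,119.23):
Base rate for J-293 is 30.5%.
Origin Casistan qualifies under the Velara–Casistan agreement and J-293 is covered: preferential rate 22.5% applies instead.
The additional-duty order on J-293 targets Seristan, not Casistan; it does not apply.
Duty = ¥395,119.23 × 22.5% = ¥88,901.83.
Line 3 (D-910, Ilania, 891 pairs, ¥152,699.58):
Base rate for D-910 is 22%.
Duty = ¥152,699.58 × 22% = ¥33,593.91.
Total = ¥71,156.38 + ¥88,901.83 + ¥33,593.91 = ¥193,652.12.

¥193,652.12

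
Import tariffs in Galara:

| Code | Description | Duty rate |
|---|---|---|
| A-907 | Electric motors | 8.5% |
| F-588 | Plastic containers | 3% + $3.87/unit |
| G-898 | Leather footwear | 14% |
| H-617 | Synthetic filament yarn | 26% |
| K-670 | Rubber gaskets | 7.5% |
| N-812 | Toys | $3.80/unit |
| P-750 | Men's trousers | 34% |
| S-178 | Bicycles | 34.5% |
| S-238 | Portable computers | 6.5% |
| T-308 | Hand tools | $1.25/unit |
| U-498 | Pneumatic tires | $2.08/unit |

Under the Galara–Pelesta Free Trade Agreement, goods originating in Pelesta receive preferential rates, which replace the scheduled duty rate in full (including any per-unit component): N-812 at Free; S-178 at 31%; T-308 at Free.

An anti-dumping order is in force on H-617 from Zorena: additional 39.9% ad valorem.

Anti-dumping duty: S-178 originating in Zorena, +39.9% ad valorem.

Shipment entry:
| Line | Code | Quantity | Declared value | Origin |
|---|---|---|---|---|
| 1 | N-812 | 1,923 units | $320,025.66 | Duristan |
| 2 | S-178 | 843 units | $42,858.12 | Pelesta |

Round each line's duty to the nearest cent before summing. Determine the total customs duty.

Line 1 (N-812, Duristan, 1,923 units, $320,025.66):
Base rate for N-812 is $3.80/unit.
N-812 has an FTA preferential rate, but origin Duristan is not Pelesta; base rate stands.
Duty = 1,923 × $3.80 = $7,307.40.
Line 2 (S-178, Pelesta, 843 units, $42,858.12):
Base rate for S-178 is 34.5%.
Origin Pelesta qualifies under the Galara–Pelesta agreement and S-178 is covered: preferential rate 31% applies instead.
The additional-duty order on S-178 targets Zorena, not Pelesta; it does not apply.
Duty = $42,858.12 × 31% = $13,286.02.
Total = $7,307.40 + $13,286.02 = $20,593.42.

$20,593.42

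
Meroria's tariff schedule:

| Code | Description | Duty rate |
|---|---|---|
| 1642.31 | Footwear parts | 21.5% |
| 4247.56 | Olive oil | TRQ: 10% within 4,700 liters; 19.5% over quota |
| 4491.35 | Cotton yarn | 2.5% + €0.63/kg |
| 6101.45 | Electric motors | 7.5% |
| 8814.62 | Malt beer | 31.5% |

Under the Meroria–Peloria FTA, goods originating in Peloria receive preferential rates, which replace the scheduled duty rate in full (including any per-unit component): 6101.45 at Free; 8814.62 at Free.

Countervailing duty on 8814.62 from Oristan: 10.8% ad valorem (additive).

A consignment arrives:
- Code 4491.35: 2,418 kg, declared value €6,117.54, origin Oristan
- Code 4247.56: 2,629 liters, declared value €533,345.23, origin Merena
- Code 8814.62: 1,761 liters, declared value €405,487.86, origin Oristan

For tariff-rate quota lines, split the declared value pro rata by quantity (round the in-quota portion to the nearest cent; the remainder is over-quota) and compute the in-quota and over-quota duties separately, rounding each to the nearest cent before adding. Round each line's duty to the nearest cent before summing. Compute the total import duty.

Line 1 (4491.35, Oristan, 2,418 kg, €6,117.54):
Base rate for 4491.35 is 2.5% + €0.63/kg.
Duty = €6,117.54 × 2.5% + 2,418 × €0.63 = €1,676.28.
Line 2 (4247.56, Merena, 2,629 liters, €533,345.23):
Code 4247.56 is under a tariff-rate quota (threshold 4,700 liters). Quantity 2,629 liters is within the quota, so the in-quota rate 10% applies to the full value.
Duty = €533,345.23 × 10% = €53,334.52.
Line 3 (8814.62, Oristan, 1,761 liters, €405,487.86):
Base rate for 8814.62 is 31.5%.
8814.62 has an FTA preferential rate, but origin Oristan is not Peloria; base rate stands.
Additional duty on 8814.62 from Oristan: +10.8%. Applied ad valorem rate: 31.5% + 10.8% = 42.3%.
Duty = €405,487.86 × 42.3% = €171,521.36.
Total = €1,676.28 + €53,334.52 + €171,521.36 = €226,532.16.

€226,532.16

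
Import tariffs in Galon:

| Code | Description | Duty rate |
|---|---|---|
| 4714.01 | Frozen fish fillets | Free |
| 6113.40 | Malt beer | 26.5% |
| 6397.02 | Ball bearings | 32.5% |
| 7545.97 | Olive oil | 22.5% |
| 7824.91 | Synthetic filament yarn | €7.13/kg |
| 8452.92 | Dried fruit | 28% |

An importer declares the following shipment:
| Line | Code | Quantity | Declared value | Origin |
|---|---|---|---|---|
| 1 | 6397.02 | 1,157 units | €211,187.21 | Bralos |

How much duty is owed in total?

€68,635.84

Line 1 (6397.02, Bralos, 1,157 units, €211,187.21):
Base rate for 6397.02 is 32.5%.
Duty = €211,187.21 × 32.5% = €68,635.84.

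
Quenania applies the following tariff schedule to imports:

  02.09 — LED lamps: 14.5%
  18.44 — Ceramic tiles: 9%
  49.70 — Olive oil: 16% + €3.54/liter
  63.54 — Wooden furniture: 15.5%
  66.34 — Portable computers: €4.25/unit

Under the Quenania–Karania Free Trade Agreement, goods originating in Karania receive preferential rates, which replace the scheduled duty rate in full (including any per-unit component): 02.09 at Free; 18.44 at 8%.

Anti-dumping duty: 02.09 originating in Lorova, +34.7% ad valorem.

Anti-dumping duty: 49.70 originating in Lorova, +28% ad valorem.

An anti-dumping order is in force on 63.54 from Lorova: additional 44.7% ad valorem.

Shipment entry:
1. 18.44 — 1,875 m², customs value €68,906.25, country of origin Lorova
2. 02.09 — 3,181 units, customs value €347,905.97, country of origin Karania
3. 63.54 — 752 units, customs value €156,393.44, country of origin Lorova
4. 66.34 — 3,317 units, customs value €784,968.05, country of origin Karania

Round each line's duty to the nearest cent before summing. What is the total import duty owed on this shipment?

€114,447.66

Line 1 (18.44, Lorova, 1,875 m², €68,906.25):
Base rate for 18.44 is 9%.
18.44 has an FTA preferential rate, but origin Lorova is not Karania; base rate stands.
Duty = €68,906.25 × 9% = €6,201.56.
Line 2 (02.09, Karania, 3,181 units, €347,905.97):
Base rate for 02.09 is 14.5%.
Origin Karania qualifies under the Quenania–Karania agreement and 02.09 is covered: preferential rate Free applies instead.
The additional-duty order on 02.09 targets Lorova, not Karania; it does not apply.
Duty = €347,905.97 × 0% = €0.00.
Line 3 (63.54, Lorova, 752 units, €156,393.44):
Base rate for 63.54 is 15.5%.
Additional duty on 63.54 from Lorova: +44.7%. Applied ad valorem rate: 15.5% + 44.7% = 60.2%.
Duty = €156,393.44 × 60.2% = €94,148.85.
Line 4 (66.34, Karania, 3,317 units, €784,968.05):
Base rate for 66.34 is €4.25/unit.
Origin Karania is the FTA partner but 66.34 is not on the preference list; base rate stands.
Duty = 3,317 × €4.25 = €14,097.25.
Total = €6,201.56 + €0.00 + €94,148.85 + €14,097.25 = €114,447.66.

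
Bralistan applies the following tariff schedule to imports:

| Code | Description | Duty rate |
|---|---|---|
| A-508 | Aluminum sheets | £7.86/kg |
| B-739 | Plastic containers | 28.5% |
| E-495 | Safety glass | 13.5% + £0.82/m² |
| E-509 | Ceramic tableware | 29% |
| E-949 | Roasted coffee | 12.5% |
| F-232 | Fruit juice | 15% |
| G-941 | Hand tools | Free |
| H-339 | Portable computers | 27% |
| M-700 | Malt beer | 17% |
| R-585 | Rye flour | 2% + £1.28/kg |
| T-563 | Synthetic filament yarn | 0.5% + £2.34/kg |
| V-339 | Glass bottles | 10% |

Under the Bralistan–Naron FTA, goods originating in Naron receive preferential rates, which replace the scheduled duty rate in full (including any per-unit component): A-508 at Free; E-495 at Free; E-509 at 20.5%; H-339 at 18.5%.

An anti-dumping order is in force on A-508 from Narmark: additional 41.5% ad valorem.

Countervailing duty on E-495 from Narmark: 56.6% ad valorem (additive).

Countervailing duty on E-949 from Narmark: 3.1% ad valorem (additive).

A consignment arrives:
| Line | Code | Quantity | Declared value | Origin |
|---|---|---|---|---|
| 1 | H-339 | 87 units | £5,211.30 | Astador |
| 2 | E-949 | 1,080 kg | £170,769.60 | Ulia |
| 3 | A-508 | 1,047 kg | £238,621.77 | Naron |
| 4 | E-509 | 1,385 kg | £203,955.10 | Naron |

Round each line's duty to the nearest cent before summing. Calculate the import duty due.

£64,564.05

Line 1 (H-339, Astador, 87 units, £5,211.30):
Base rate for H-339 is 27%.
H-339 has an FTA preferential rate, but origin Astador is not Naron; base rate stands.
Duty = £5,211.30 × 27% = £1,407.05.
Line 2 (E-949, Ulia, 1,080 kg, £170,769.60):
Base rate for E-949 is 12.5%.
The additional-duty order on E-949 targets Narmark, not Ulia; it does not apply.
Duty = £170,769.60 × 12.5% = £21,346.20.
Line 3 (A-508, Naron, 1,047 kg, £238,621.77):
Base rate for A-508 is £7.86/kg.
Origin Naron qualifies under the Bralistan–Naron agreement and A-508 is covered: preferential rate Free applies instead.
The additional-duty order on A-508 targets Narmark, not Naron; it does not apply.
Duty = £238,621.77 × 0% = £0.00.
Line 4 (E-509, Naron, 1,385 kg, £203,955.10):
Base rate for E-509 is 29%.
Origin Naron qualifies under the Bralistan–Naron agreement and E-509 is covered: preferential rate 20.5% applies instead.
Duty = £203,955.10 × 20.5% = £41,810.80.
Total = £1,407.05 + £21,346.20 + £0.00 + £41,810.80 = £64,564.05.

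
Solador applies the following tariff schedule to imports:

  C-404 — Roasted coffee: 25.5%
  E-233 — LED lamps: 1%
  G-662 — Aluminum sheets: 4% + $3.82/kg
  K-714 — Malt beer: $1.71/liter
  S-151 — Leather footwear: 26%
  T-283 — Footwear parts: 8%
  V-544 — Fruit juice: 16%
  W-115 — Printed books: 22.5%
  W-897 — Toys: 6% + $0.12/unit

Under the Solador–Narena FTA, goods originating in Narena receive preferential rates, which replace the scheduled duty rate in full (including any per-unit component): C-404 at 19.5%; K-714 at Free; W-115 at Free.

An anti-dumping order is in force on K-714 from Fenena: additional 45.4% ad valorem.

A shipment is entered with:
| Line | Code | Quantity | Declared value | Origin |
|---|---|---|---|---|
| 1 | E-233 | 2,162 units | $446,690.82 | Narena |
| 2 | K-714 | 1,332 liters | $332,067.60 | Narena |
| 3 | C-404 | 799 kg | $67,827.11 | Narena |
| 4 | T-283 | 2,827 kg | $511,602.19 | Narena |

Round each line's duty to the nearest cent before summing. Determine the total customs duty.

$58,621.38

Line 1 (E-233, Narena, 2,162 units, $446,690.82):
Base rate for E-233 is 1%.
Origin Narena is the FTA partner but E-233 is not on the preference list; base rate stands.
Duty = $446,690.82 × 1% = $4,466.91.
Line 2 (K-714, Narena, 1,332 liters, $332,067.60):
Base rate for K-714 is $1.71/liter.
Origin Narena qualifies under the Solador–Narena agreement and K-714 is covered: preferential rate Free applies instead.
The additional-duty order on K-714 targets Fenena, not Narena; it does not apply.
Duty = $332,067.60 × 0% = $0.00.
Line 3 (C-404, Narena, 799 kg, $67,827.11):
Base rate for C-404 is 25.5%.
Origin Narena qualifies under the Solador–Narena agreement and C-404 is covered: preferential rate 19.5% applies instead.
Duty = $67,827.11 × 19.5% = $13,226.29.
Line 4 (T-283, Narena, 2,827 kg, $511,602.19):
Base rate for T-283 is 8%.
Origin Narena is the FTA partner but T-283 is not on the preference list; base rate stands.
Duty = $511,602.19 × 8% = $40,928.18.
Total = $4,466.91 + $0.00 + $13,226.29 + $40,928.18 = $58,621.38.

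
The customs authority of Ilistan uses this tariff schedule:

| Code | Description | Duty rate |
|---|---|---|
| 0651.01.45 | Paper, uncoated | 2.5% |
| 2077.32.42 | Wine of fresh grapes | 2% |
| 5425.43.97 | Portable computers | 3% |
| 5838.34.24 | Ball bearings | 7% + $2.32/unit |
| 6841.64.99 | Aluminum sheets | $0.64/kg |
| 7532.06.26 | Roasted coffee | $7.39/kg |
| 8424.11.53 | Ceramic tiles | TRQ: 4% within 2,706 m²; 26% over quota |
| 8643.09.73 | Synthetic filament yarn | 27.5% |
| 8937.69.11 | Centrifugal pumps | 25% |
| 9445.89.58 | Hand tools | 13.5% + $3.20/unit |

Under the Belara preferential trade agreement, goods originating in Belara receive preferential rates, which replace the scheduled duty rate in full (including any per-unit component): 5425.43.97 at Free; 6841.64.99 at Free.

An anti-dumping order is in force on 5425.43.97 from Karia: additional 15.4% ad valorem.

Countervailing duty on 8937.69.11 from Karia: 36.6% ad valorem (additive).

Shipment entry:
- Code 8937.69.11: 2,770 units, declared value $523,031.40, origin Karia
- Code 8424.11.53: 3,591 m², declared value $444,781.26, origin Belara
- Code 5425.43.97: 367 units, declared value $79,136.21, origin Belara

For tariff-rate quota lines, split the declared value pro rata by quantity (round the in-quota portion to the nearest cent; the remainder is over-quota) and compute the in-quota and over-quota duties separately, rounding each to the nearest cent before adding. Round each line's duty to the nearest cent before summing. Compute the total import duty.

Line 1 (8937.69.11, Karia, 2,770 units, $523,031.40):
Base rate for 8937.69.11 is 25%.
Additional duty on 8937.69.11 from Karia: +36.6%. Applied ad valorem rate: 25% + 36.6% = 61.6%.
Duty = $523,031.40 × 61.6% = $322,187.34.
Line 2 (8424.11.53, Belara, 3,591 m², $444,781.26):
Code 8424.11.53 is under a tariff-rate quota (threshold 2,706 m²). In-quota: 2,706 m² at 4%; over-quota: 885 m² at 26%.
Pro-rata value split: in-quota = $444,781.26 × 2,706/3,591 = $335,165.16; over-quota = $444,781.26 − $335,165.16 = $109,616.10.
In-quota duty = $335,165.16 × 4% = $13,406.61. Over-quota duty = $109,616.10 × 26% = $28,500.19.
Line duty = $13,406.61 + $28,500.19 = $41,906.80.
Line 3 (5425.43.97, Belara, 367 units, $79,136.21):
Base rate for 5425.43.97 is 3%.
Origin Belara qualifies under the Ilistan–Belara agreement and 5425.43.97 is covered: preferential rate Free applies instead.
The additional-duty order on 5425.43.97 targets Karia, not Belara; it does not apply.
Duty = $79,136.21 × 0% = $0.00.
Total = $322,187.34 + $41,906.80 + $0.00 = $364,094.14.

$364,094.14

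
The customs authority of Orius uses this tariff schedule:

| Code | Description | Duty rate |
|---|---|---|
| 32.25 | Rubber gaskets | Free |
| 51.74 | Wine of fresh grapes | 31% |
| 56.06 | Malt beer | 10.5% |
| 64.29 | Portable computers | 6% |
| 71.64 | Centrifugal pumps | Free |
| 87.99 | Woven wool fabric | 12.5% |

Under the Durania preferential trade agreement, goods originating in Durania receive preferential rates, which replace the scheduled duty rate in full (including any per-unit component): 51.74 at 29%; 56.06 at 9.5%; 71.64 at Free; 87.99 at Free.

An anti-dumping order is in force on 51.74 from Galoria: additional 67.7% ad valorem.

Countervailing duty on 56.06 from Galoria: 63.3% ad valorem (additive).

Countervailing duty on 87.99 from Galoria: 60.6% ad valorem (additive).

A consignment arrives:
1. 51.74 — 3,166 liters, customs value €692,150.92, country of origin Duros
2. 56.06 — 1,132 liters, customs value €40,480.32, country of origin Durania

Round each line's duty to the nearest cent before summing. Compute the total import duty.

€218,412.42

Line 1 (51.74, Duros, 3,166 liters, €692,150.92):
Base rate for 51.74 is 31%.
51.74 has an FTA preferential rate, but origin Duros is not Durania; base rate stands.
The additional-duty order on 51.74 targets Galoria, not Duros; it does not apply.
Duty = €692,150.92 × 31% = €214,566.79.
Line 2 (56.06, Durania, 1,132 liters, €40,480.32):
Base rate for 56.06 is 10.5%.
Origin Durania qualifies under the Orius–Durania agreement and 56.06 is covered: preferential rate 9.5% applies instead.
The additional-duty order on 56.06 targets Galoria, not Durania; it does not apply.
Duty = €40,480.32 × 9.5% = €3,845.63.
Total = €214,566.79 + €3,845.63 = €218,412.42.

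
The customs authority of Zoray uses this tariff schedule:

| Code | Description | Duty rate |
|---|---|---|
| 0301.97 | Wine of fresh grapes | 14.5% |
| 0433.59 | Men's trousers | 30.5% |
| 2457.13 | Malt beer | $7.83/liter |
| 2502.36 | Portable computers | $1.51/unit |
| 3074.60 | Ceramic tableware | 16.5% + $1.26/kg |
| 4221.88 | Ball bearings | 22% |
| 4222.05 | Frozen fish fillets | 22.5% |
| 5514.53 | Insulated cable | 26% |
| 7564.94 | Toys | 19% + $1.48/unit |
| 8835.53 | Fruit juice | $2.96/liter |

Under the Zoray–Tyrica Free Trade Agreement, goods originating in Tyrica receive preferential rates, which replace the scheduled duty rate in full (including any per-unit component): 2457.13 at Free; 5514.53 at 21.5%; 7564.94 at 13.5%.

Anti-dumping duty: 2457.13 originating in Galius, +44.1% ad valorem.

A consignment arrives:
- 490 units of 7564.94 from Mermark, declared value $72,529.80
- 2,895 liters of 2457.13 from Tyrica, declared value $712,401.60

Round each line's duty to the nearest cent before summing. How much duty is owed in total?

Line 1 (7564.94, Mermark, 490 units, $72,529.80):
Base rate for 7564.94 is 19% + $1.48/unit.
7564.94 has an FTA preferential rate, but origin Mermark is not Tyrica; base rate stands.
Duty = $72,529.80 × 19% + 490 × $1.48 = $14,505.86.
Line 2 (2457.13, Tyrica, 2,895 liters, $712,401.60):
Base rate for 2457.13 is $7.83/liter.
Origin Tyrica qualifies under the Zoray–Tyrica agreement and 2457.13 is covered: preferential rate Free applies instead.
The additional-duty order on 2457.13 targets Galius, not Tyrica; it does not apply.
Duty = $712,401.60 × 0% = $0.00.
Total = $14,505.86 + $0.00 = $14,505.86.

$14,505.86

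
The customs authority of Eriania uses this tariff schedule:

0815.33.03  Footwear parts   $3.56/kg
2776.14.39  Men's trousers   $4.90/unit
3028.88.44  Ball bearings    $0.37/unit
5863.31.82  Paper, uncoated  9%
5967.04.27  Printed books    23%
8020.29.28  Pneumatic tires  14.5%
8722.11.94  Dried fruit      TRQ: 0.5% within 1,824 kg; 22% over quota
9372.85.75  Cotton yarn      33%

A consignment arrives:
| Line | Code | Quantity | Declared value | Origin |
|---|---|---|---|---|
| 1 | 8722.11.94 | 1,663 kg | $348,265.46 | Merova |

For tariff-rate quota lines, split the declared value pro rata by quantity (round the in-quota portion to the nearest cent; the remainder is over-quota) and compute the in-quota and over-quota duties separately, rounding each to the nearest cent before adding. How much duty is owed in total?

Line 1 (8722.11.94, Merova, 1,663 kg, $348,265.46):
Code 8722.11.94 is under a tariff-rate quota (threshold 1,824 kg). Quantity 1,663 kg is within the quota, so the in-quota rate 0.5% applies to the full value.
Duty = $348,265.46 × 0.5% = $1,741.33.

$1,741.33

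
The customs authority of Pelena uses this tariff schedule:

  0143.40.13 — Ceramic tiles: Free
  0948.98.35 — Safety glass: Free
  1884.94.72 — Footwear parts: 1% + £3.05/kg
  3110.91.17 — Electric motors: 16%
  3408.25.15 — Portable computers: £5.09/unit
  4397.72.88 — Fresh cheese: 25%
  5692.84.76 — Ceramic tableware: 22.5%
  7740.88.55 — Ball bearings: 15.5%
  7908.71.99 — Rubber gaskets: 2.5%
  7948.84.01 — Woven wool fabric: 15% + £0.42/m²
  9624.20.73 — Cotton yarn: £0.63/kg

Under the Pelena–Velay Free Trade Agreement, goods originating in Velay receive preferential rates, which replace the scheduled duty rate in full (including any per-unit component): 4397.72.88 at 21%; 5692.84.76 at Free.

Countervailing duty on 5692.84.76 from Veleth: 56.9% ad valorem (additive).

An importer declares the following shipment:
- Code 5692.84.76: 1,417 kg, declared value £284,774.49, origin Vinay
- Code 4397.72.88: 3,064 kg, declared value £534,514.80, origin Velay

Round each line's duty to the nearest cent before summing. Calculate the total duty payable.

£176,322.37

Line 1 (5692.84.76, Vinay, 1,417 kg, £284,774.49):
Base rate for 5692.84.76 is 22.5%.
5692.84.76 has an FTA preferential rate, but origin Vinay is not Velay; base rate stands.
The additional-duty order on 5692.84.76 targets Veleth, not Vinay; it does not apply.
Duty = £284,774.49 × 22.5% = £64,074.26.
Line 2 (4397.72.88, Velay, 3,064 kg, £534,514.80):
Base rate for 4397.72.88 is 25%.
Origin Velay qualifies under the Pelena–Velay agreement and 4397.72.88 is covered: preferential rate 21% applies instead.
Duty = £534,514.80 × 21% = £112,248.11.
Total = £64,074.26 + £112,248.11 = £176,322.37.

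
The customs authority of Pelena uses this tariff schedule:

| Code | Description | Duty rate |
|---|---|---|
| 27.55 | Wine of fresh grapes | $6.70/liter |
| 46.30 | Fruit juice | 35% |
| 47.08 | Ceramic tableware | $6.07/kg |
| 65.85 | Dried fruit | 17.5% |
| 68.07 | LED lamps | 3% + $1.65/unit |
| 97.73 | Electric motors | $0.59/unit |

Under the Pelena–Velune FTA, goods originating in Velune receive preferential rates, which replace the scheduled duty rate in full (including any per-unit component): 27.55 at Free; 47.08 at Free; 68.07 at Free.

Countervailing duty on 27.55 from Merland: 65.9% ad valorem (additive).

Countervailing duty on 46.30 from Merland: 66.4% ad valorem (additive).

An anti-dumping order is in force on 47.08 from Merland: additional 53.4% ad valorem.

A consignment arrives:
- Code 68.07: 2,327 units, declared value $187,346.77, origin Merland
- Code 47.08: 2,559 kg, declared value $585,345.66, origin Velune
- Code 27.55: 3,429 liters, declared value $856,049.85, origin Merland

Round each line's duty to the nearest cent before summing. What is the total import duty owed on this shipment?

Line 1 (68.07, Merland, 2,327 units, $187,346.77):
Base rate for 68.07 is 3% + $1.65/unit.
68.07 has an FTA preferential rate, but origin Merland is not Velune; base rate stands.
Duty = $187,346.77 × 3% + 2,327 × $1.65 = $9,459.95.
Line 2 (47.08, Velune, 2,559 kg, $585,345.66):
Base rate for 47.08 is $6.07/kg.
Origin Velune qualifies under the Pelena–Velune agreement and 47.08 is covered: preferential rate Free applies instead.
The additional-duty order on 47.08 targets Merland, not Velune; it does not apply.
Duty = $585,345.66 × 0% = $0.00.
Line 3 (27.55, Merland, 3,429 liters, $856,049.85):
Base rate for 27.55 is $6.70/liter.
27.55 has an FTA preferential rate, but origin Merland is not Velune; base rate stands.
Additional duty on 27.55 from Merland: +65.9% ad valorem. Applied ad valorem rate = 65.9%.
Duty = $856,049.85 × 65.9% + 3,429 × $6.70 = $587,111.15.
Total = $9,459.95 + $0.00 + $587,111.15 = $596,571.10.

$596,571.10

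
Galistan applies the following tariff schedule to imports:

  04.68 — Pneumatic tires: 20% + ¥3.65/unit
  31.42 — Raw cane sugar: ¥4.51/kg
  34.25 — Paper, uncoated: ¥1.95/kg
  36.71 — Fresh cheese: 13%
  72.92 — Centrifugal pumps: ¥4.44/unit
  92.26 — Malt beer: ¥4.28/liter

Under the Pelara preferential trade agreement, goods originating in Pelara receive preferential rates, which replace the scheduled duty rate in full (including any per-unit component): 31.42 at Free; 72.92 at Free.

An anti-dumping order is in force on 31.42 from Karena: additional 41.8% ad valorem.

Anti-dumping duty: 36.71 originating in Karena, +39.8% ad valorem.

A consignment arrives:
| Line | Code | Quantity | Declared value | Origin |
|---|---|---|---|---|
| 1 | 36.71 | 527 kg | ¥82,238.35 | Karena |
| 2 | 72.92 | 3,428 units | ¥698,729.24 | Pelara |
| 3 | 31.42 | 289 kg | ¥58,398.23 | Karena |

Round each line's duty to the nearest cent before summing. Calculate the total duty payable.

Line 1 (36.71, Karena, 527 kg, ¥82,238.35):
Base rate for 36.71 is 13%.
Additional duty on 36.71 from Karena: +39.8%. Applied ad valorem rate: 13% + 39.8% = 52.8%.
Duty = ¥82,238.35 × 52.8% = ¥43,421.85.
Line 2 (72.92, Pelara, 3,428 units, ¥698,729.24):
Base rate for 72.92 is ¥4.44/unit.
Origin Pelara qualifies under the Galistan–Pelara agreement and 72.92 is covered: preferential rate Free applies instead.
Duty = ¥698,729.24 × 0% = ¥0.00.
Line 3 (31.42, Karena, 289 kg, ¥58,398.23):
Base rate for 31.42 is ¥4.51/kg.
31.42 has an FTA preferential rate, but origin Karena is not Pelara; base rate stands.
Additional duty on 31.42 from Karena: +41.8% ad valorem. Applied ad valorem rate = 41.8%.
Duty = ¥58,398.23 × 41.8% + 289 × ¥4.51 = ¥25,713.85.
Total = ¥43,421.85 + ¥0.00 + ¥25,713.85 = ¥69,135.70.

¥69,135.70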